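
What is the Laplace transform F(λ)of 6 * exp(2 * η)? 6/(λ - 2)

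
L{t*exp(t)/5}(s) 1/(5*(s - 1)^2)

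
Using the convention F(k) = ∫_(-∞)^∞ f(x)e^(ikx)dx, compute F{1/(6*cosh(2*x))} pi/(12*cosh(pi*k/4))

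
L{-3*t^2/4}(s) -3/(2*s^3)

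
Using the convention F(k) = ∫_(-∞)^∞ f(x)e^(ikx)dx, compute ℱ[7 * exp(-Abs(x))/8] 7/(4 * (k^2 + 1))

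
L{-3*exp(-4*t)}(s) -3/(s + 4)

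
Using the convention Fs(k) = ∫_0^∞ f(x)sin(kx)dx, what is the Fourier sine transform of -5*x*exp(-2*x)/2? -10*k/(k^2 + 4)^2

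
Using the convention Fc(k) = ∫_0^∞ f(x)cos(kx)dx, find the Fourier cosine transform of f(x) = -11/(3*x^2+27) -11*pi*exp(-3*k)/18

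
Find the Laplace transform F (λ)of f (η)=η λ^ (-2)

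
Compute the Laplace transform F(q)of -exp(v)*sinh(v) -1/(q*(q - 2))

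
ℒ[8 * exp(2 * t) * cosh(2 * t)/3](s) 8 * (s - 2)/(3 * s * (s - 4))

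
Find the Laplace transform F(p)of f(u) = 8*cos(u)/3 8*p/(3*(p^2 + 1))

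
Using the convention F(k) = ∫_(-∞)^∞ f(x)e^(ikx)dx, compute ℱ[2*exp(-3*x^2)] 2*sqrt(3)*sqrt(pi)*exp(-k^2/12)/3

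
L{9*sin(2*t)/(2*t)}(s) 9*atan(2/s)/2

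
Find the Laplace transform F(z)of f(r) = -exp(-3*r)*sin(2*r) -2/((z + 3)^2 + 4)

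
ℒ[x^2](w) 2/w^3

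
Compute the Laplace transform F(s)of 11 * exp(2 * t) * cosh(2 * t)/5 11 * (s - 2)/(5 * s * (s - 4))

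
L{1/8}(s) 1/(8*s)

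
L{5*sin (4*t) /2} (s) 10/ (s^2 + 16) 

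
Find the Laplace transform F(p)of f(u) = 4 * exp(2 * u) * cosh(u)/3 4 * (p - 2)/(3 * ((p - 2)^2-1))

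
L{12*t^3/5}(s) 72/(5*s^4)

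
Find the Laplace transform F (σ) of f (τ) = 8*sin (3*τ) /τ 8*atan (3/σ) 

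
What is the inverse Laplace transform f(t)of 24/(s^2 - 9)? 8 * sinh(3 * t)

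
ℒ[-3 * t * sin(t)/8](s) -3 * s/(4 * (s^2 + 1)^2)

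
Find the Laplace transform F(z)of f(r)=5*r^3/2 15/z^4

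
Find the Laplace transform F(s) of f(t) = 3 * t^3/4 9/(2 * s^4) 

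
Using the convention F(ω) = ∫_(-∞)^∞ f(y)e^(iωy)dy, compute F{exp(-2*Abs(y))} 4/(ω^2 + 4)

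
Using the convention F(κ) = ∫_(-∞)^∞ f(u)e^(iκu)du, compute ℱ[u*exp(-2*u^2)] sqrt(2)*I*sqrt(pi)*κ*exp(-κ^2/8)/8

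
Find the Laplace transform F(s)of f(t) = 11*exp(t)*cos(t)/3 11*(s - 1)/(3*((s - 1)^2 + 1))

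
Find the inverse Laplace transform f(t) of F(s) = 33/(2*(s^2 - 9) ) 11*sinh(3*t) /2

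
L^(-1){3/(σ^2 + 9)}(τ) sin(3*τ)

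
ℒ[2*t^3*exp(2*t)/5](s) 12/(5*(s - 2)^4)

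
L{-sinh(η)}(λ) -1/(λ^2 - 1)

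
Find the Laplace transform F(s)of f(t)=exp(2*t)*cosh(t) (s - 2)/((s - 2)^2-1)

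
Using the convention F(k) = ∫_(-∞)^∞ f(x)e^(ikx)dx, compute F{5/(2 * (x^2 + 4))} 5 * pi * exp(-2 * Abs(k))/4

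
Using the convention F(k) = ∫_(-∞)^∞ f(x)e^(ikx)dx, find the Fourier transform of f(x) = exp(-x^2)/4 sqrt(pi) * exp(-k^2/4)/4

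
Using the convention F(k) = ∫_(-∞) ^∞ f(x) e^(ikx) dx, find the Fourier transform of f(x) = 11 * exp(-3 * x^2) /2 11 * sqrt(3) * sqrt(pi) * exp(-k^2/12) /6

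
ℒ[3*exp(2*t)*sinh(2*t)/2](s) 3/(s*(s - 4))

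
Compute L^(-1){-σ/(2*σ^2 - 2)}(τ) -cosh(τ)/2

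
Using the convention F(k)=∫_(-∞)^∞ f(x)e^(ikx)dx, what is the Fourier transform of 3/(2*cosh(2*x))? 3*pi/(4*cosh(pi*k/4))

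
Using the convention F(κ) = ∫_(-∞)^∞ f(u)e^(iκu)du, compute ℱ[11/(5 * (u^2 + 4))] 11 * pi * exp(-2 * Abs(κ))/10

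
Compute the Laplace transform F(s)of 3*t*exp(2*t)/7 3/(7*(s - 2)^2)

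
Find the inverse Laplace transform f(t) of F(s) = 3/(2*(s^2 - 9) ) sinh(3*t) /2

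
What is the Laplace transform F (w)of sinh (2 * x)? 2/ (w^2 - 4)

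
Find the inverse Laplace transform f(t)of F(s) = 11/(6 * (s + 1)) 11 * exp(-t)/6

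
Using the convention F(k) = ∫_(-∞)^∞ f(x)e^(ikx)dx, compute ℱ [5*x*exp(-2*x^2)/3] 5*sqrt(2)*I*sqrt(pi)*k*exp(-k^2/8)/24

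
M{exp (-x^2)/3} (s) gamma (s/2)/6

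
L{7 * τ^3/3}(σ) 14/σ^4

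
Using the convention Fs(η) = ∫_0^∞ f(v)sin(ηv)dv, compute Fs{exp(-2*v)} η/(η^2 + 4)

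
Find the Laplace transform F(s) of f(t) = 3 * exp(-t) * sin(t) 3/((s + 1) ^2 + 1) 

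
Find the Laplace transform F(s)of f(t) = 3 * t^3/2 9/s^4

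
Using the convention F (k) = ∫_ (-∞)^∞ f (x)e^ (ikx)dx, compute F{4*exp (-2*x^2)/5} 2*sqrt (2)*sqrt (pi)*exp (-k^2/8)/5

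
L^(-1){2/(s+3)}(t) 2*exp(-3*t)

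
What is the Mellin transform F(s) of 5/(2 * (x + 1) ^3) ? 5 * pi * (s - 2) * (s - 1) /(4 * sin(pi * s) ) 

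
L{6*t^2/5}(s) 12/(5*s^3)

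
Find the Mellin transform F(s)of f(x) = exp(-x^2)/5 gamma(s/2)/10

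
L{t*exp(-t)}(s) (s+1)^(-2)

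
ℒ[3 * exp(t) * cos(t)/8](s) 3 * (s - 1)/(8 * ((s - 1)^2 + 1))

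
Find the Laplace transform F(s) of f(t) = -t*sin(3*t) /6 -s/(s^2 + 9) ^2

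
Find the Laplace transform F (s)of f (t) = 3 3/s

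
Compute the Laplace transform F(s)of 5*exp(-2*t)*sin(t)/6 5/(6*((s + 2)^2 + 1))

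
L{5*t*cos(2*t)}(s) 5*(s^2-4)/(s^2 + 4)^2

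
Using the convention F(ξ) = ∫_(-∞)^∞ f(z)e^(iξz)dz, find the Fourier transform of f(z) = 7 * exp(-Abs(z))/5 14/(5 * (ξ^2 + 1))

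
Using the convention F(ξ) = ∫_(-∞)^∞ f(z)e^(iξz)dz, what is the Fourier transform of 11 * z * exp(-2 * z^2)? 11 * sqrt(2) * I * sqrt(pi) * ξ * exp(-ξ^2/8)/8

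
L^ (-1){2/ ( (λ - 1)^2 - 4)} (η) exp (η)*sinh (2*η)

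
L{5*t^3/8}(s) 15/(4*s^4)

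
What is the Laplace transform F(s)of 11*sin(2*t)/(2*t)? 11*atan(2/s)/2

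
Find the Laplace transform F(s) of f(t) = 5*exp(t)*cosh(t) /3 5*(s - 1) /(3*s*(s - 2) ) 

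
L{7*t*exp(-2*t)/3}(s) 7/(3*(s + 2)^2)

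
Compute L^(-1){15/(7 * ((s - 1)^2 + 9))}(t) 5 * exp(t) * sin(3 * t)/7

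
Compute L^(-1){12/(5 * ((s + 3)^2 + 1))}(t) 12 * exp(-3 * t) * sin(t)/5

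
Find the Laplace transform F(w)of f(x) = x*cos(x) (w^2 - 1)/(w^2+1)^2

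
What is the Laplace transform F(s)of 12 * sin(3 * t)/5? 36/(5 * (s^2 + 9))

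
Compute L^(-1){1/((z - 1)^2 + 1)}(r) exp(r)*sin(r)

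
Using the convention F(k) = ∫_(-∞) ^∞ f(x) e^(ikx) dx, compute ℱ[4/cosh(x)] 4*pi/cosh(pi*k/2) 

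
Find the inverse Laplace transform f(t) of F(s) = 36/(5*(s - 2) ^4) 6*t^3*exp(2*t) /5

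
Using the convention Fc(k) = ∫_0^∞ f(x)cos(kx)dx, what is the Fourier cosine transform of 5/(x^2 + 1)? 5 * pi * exp(-k)/2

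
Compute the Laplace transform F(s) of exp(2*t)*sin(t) 1/((s - 2) ^2 + 1) 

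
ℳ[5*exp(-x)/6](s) 5*gamma(s)/6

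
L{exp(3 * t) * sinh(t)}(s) 1/((s - 3)^2 - 1)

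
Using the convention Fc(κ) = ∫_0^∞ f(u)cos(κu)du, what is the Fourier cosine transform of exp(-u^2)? sqrt(pi)*exp(-κ^2/4)/2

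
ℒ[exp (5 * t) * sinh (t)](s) 1/ ( (s - 5)^2 - 1)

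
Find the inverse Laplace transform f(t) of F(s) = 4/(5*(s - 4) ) 4*exp(4*t) /5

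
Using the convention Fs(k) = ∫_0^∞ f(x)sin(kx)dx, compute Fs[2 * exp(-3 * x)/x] 2 * atan(k/3)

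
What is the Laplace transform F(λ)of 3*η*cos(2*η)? 3*(λ^2 - 4)/(λ^2 + 4)^2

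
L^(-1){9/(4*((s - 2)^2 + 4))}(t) 9*exp(2*t)*sin(2*t)/8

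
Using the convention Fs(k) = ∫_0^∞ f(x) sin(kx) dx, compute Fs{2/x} pi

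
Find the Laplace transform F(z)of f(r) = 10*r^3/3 20/z^4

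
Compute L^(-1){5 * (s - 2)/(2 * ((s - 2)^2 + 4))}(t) 5 * exp(2 * t) * cos(2 * t)/2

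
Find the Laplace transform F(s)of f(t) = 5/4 5/(4 * s)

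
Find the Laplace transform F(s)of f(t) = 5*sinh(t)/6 5/(6*(s^2 - 1))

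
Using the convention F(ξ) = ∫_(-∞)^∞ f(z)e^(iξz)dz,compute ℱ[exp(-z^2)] sqrt(pi)*exp(-ξ^2/4)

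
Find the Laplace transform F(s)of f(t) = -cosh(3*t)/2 -s/(2*s^2 - 18)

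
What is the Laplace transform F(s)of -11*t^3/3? -22/s^4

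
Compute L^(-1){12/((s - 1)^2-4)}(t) 6*exp(t)*sinh(2*t)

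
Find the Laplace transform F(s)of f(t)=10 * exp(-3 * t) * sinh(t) 10/((s + 3)^2-1)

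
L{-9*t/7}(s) -9/(7*s^2)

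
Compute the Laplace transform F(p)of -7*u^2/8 -7/(4*p^3)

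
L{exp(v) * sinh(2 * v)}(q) 2/((q - 1)^2 - 4)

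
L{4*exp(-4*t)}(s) 4/(s + 4)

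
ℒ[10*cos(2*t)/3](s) 10*s/(3*(s^2 + 4))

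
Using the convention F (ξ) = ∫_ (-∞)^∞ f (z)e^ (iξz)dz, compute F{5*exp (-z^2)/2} 5*sqrt (pi)*exp (-ξ^2/4)/2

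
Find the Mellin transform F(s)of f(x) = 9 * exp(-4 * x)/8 9 * gamma(s)/(8 * 2^(2 * s))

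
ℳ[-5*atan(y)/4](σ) 5*pi*sec(pi*σ/2)/(8*σ)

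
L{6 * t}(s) 6/s^2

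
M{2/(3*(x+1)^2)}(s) -2*pi*(s - 1)/(3*sin(pi*s))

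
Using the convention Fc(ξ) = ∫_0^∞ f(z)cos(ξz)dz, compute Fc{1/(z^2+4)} pi * exp(-2 * ξ)/4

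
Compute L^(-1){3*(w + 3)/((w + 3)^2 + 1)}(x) 3*exp(-3*x)*cos(x)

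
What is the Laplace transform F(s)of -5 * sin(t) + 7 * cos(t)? 7 * s/(s^2 + 1) - 5/(s^2 + 1)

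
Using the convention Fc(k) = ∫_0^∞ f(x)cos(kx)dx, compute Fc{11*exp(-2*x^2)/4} 11*sqrt(2)*sqrt(pi)*exp(-k^2/8)/16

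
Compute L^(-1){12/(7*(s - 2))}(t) 12*exp(2*t)/7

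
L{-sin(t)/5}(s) -1/(5*s^2 + 5)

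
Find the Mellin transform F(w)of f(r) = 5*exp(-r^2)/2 5*gamma(w/2)/4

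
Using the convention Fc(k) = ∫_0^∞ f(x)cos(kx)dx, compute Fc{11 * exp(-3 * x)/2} 33/(2 * (k^2 + 9))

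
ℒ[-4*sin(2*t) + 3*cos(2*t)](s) 3*s/(s^2 + 4) - 8/(s^2 + 4)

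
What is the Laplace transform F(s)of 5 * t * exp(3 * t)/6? 5/(6 * (s - 3)^2)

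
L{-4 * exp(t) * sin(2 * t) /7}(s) -8/(7 * (s - 1) ^2 + 28) 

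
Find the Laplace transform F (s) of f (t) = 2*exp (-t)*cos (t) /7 2*(s + 1) / (7*( (s + 1) ^2 + 1) ) 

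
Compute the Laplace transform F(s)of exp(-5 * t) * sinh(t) 1/((s+5)^2 - 1)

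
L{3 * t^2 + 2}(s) 6/s^3 + 2/s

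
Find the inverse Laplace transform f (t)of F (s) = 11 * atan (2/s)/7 11 * sin (2 * t)/ (7 * t)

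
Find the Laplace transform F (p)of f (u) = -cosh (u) -p/ (p^2-1)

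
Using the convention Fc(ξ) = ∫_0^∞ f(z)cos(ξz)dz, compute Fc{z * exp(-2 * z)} (4 - ξ^2)/(ξ^2 + 4)^2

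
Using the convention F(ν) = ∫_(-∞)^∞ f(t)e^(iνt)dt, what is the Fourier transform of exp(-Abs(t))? 2/(ν^2 + 1)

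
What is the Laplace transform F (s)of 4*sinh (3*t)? 12/ (s^2 - 9)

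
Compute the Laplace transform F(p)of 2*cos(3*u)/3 2*p/(3*(p^2 + 9))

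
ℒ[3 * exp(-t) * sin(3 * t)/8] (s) 9/(8 * ((s + 1)^2 + 9))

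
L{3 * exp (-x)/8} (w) 3/ (8 * (w + 1))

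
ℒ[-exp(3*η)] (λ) -1/(λ - 3)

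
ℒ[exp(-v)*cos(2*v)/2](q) (q+1)/(2*((q+1)^2+4))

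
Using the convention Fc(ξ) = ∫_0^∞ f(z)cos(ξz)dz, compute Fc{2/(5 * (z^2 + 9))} pi * exp(-3 * ξ)/15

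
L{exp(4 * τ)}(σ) 1/(σ - 4)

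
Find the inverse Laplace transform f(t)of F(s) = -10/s -10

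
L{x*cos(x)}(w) (w^2 - 1)/(w^2 + 1)^2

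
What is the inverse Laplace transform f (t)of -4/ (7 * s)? -4/7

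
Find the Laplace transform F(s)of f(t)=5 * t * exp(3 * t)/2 5/(2 * (s - 3)^2)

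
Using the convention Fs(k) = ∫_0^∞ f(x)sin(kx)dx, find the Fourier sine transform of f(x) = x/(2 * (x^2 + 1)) pi * exp(-k)/4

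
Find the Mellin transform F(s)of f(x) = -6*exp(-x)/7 -6*gamma(s)/7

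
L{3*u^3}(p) 18/p^4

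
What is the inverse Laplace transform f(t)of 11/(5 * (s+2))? 11 * exp(-2 * t)/5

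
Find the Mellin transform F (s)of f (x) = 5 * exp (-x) 5 * gamma (s)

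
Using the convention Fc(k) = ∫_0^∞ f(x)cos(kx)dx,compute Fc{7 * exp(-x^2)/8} 7 * sqrt(pi) * exp(-k^2/4)/16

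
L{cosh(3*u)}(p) p/(p^2-9)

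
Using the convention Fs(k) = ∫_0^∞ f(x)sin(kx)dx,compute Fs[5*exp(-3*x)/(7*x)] 5*atan(k/3)/7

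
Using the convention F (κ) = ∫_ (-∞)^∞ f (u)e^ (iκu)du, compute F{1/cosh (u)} pi/cosh (pi * κ/2)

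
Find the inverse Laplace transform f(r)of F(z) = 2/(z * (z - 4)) exp(2 * r) * sinh(2 * r)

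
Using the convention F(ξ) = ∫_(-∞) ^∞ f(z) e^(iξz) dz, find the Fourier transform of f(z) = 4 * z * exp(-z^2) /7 2 * I * sqrt(pi) * ξ * exp(-ξ^2/4) /7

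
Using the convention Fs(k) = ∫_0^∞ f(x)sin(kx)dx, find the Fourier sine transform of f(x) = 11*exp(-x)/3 11*k/(3*(k^2+1))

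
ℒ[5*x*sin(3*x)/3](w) 10*w/(w^2 + 9)^2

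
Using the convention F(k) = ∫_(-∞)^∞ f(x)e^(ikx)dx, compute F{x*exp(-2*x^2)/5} sqrt(2)*I*sqrt(pi)*k*exp(-k^2/8)/40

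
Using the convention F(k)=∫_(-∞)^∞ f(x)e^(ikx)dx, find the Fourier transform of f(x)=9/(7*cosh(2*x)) 9*pi/(14*cosh(pi*k/4))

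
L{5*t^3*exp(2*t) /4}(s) 15/(2*(s - 2) ^4) 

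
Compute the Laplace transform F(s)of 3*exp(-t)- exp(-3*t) 3/(s + 1) - 1/(s + 3)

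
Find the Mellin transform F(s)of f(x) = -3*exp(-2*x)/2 -3*gamma(s)/(2*2^s)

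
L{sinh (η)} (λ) 1/ (λ^2 - 1)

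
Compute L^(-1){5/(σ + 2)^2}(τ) 5 * τ * exp(-2 * τ)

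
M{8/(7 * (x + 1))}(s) 8 * pi * csc(pi * s)/7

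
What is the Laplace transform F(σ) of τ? σ^(-2) 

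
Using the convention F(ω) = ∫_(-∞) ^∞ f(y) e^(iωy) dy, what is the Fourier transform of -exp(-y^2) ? -sqrt(pi)*exp(-ω^2/4) 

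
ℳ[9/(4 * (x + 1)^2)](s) -9 * pi * (s - 1)/(4 * sin(pi * s))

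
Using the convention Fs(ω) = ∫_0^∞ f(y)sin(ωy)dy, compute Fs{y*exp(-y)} 2*ω/(ω^2 + 1)^2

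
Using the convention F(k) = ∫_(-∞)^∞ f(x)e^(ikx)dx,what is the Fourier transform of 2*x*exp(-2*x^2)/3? sqrt(2)*I*sqrt(pi)*k*exp(-k^2/8)/12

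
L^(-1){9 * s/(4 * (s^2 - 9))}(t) 9 * cosh(3 * t)/4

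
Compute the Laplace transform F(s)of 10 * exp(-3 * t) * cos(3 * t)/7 10 * (s + 3)/(7 * ((s + 3)^2 + 9))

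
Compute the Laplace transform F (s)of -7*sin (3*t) -21/ (s^2 + 9)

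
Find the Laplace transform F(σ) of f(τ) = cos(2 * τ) σ/(σ^2 + 4) 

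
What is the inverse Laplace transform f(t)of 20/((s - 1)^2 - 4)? 10 * exp(t) * sinh(2 * t)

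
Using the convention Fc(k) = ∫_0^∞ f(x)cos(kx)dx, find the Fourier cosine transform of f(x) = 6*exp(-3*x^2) sqrt(3)*sqrt(pi)*exp(-k^2/12)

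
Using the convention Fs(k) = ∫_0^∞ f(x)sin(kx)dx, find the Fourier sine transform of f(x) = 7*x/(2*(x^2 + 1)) 7*pi*exp(-k)/4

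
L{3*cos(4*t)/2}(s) 3*s/(2*(s^2+16))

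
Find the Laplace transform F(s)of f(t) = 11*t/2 11/(2*s^2)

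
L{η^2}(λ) 2/λ^3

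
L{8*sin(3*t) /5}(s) 24/(5*(s^2 + 9) ) 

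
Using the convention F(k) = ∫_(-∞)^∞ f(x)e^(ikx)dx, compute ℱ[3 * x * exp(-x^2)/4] 3 * I * sqrt(pi) * k * exp(-k^2/4)/8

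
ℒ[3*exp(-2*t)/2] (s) 3/(2*(s+2))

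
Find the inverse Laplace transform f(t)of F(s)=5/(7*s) 5/7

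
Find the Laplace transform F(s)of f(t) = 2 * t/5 2/(5 * s^2)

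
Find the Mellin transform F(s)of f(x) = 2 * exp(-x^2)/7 gamma(s/2)/7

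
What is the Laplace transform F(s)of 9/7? 9/(7*s)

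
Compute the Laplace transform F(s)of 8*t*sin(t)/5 16*s/(5*(s^2 + 1)^2)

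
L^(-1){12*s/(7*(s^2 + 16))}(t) 12*cos(4*t)/7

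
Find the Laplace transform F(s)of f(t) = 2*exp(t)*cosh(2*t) 2*(s - 1)/((s - 1)^2 - 4)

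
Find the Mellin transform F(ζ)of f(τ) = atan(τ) -pi*sec(pi*ζ/2)/(2*ζ)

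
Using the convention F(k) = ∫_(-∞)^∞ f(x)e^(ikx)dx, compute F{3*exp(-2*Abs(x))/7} 12/(7*(k^2 + 4))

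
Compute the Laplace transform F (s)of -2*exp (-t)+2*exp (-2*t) 2/ (s+2)-2/ (s+1)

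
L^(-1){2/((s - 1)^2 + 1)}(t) 2 * exp(t) * sin(t)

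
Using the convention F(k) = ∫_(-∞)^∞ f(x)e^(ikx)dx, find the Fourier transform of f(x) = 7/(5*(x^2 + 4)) 7*pi*exp(-2*Abs(k))/10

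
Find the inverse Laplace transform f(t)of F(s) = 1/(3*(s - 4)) exp(4*t)/3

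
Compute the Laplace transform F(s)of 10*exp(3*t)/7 10/(7*(s - 3))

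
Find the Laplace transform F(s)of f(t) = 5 5/s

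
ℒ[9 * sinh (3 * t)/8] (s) 27/ (8 * (s^2 - 9))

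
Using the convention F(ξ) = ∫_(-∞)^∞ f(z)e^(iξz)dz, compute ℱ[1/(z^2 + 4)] pi*exp(-2*Abs(ξ))/2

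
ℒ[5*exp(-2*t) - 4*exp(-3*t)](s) 5/(s + 2) - 4/(s + 3)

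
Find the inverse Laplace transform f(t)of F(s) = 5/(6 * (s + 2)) 5 * exp(-2 * t)/6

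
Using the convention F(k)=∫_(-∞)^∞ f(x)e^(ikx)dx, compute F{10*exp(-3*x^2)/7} 10*sqrt(3)*sqrt(pi)*exp(-k^2/12)/21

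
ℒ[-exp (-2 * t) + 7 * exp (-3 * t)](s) 7/ (s + 3) - 1/ (s + 2)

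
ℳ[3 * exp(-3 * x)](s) 3^(1 - s) * gamma(s)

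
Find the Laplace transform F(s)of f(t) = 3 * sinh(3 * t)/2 9/(2 * (s^2 - 9))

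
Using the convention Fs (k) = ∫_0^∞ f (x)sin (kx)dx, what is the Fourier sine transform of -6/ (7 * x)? -3 * pi/7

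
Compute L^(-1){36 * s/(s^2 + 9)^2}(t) 6 * t * sin(3 * t)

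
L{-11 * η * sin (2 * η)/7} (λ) -44 * λ/ (7 * (λ^2 + 4)^2)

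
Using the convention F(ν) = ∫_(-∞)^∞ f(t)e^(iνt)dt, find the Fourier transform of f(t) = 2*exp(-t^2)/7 2*sqrt(pi)*exp(-ν^2/4)/7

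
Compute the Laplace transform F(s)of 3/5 3/(5*s)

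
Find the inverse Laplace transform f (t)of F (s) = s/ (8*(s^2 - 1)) cosh (t)/8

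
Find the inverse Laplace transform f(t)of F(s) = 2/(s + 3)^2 2*t*exp(-3*t)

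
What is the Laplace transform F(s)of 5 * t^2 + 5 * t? 5/s^2 + 10/s^3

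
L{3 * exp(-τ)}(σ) 3/(σ + 1)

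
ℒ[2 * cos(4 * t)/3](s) 2 * s/(3 * (s^2 + 16))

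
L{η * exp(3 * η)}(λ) (λ - 3)^(-2)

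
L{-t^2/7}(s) -2/(7 * s^3)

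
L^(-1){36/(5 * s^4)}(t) 6 * t^3/5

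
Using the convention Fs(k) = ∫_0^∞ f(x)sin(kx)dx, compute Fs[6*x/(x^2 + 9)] 3*pi*exp(-3*k)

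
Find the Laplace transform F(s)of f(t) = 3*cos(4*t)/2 3*s/(2*(s^2+16))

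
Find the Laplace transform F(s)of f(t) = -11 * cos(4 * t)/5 -11 * s/(5 * s^2 + 80)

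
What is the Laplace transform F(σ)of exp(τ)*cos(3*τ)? (σ - 1)/((σ - 1)^2 + 9)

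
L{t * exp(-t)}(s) (s + 1)^(-2)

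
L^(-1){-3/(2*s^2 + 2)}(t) -3*sin(t)/2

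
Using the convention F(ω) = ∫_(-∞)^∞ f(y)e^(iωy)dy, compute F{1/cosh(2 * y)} pi/(2 * cosh(pi * ω/4))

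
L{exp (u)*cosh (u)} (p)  (p - 1)/ (p*(p - 2))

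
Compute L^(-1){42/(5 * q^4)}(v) 7 * v^3/5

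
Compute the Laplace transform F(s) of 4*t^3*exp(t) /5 24/(5*(s - 1) ^4) 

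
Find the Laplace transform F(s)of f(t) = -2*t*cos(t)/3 2*(1 - s^2)/(3*(s^2 + 1)^2)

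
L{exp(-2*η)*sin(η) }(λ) 1/((λ + 2) ^2 + 1) 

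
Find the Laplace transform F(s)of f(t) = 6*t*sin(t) 12*s/(s^2+1)^2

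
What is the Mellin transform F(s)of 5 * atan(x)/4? -5 * pi * sec(pi * s/2)/(8 * s)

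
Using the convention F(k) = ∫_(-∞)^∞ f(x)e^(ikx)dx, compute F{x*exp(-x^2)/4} I*sqrt(pi)*k*exp(-k^2/4)/8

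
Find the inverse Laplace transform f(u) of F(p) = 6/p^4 u^3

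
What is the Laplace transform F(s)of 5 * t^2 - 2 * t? 10/s^3 - 2/s^2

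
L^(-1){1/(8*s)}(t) 1/8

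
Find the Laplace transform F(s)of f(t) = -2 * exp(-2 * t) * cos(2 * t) 2 * (-s - 2)/((s + 2)^2 + 4)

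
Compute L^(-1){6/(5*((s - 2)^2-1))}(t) 6*exp(2*t)*sinh(t)/5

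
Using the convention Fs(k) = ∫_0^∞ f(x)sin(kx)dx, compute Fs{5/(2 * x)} 5 * pi/4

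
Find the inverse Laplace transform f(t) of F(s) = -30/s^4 -5*t^3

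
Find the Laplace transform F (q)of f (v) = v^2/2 q^ (-3)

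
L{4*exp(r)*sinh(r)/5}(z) 4/(5*z*(z - 2))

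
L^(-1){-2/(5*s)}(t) -2/5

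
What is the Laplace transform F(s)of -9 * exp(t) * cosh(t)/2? 9 * (1 - s)/(2 * s * (s - 2))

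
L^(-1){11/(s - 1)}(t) 11 * exp(t)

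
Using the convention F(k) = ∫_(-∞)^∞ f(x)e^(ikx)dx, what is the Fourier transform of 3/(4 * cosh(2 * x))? 3 * pi/(8 * cosh(pi * k/4))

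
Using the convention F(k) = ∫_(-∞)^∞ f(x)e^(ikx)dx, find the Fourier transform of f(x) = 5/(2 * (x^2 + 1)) 5 * pi * exp(-Abs(k))/2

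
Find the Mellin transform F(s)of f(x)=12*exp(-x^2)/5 6*gamma(s/2)/5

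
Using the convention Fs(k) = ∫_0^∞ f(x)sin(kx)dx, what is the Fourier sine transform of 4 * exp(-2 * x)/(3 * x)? 4 * atan(k/2)/3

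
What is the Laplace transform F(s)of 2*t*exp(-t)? 2/(s + 1)^2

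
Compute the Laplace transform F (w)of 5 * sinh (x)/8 5/ (8 * (w^2 - 1))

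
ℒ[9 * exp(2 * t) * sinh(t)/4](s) 9/(4 * ((s - 2)^2 - 1))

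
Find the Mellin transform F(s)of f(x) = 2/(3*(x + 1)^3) pi*(s - 2)*(s - 1)/(3*sin(pi*s))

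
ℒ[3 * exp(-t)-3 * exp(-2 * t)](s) 3/(s + 1)-3/(s + 2)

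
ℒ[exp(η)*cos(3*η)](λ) (λ - 1)/((λ - 1)^2 + 9)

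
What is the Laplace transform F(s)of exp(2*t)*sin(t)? 1/((s - 2)^2 + 1)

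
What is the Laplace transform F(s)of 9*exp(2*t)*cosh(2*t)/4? 9*(s - 2)/(4*s*(s - 4))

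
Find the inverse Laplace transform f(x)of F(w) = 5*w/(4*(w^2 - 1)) 5*cosh(x)/4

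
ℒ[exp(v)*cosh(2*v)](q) (q - 1)/((q - 1)^2 - 4)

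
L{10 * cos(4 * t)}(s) 10 * s/(s^2 + 16)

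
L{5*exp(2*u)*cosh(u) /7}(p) 5*(p - 2) /(7*((p - 2) ^2 - 1) ) 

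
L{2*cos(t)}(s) 2*s/(s^2 + 1)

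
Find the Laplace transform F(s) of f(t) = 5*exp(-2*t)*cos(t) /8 5*(s + 2) /(8*((s + 2) ^2 + 1) ) 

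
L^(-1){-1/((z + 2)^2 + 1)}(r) -exp(-2*r)*sin(r)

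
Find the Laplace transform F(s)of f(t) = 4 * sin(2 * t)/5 8/(5 * (s^2 + 4))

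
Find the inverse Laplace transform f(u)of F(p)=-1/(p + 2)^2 -u*exp(-2*u)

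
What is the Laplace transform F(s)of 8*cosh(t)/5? 8*s/(5*(s^2-1))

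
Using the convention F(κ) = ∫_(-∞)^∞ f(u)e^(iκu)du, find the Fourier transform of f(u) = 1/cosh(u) pi/cosh(pi*κ/2)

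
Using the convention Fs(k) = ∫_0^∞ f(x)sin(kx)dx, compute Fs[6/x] 3*pi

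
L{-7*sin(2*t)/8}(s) -7/(4*s^2 + 16)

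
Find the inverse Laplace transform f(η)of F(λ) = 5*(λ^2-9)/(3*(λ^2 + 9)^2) 5*η*cos(3*η)/3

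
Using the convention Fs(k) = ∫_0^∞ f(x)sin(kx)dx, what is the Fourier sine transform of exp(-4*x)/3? k/(3*(k^2 + 16))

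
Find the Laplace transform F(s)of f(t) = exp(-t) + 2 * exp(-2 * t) 2/(s + 2) + 1/(s + 1)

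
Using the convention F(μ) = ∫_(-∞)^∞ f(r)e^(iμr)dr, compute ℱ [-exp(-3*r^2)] -sqrt(3)*sqrt(pi)*exp(-μ^2/12)/3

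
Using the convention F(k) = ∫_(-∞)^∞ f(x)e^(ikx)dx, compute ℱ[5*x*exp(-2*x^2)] 5*sqrt(2)*I*sqrt(pi)*k*exp(-k^2/8)/8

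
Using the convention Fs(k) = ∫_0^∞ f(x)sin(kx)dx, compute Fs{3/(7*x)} 3*pi/14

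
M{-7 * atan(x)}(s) 7 * pi * sec(pi * s/2)/(2 * s)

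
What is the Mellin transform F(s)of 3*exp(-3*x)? 3^(1 - s)*gamma(s)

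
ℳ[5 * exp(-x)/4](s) 5 * gamma(s)/4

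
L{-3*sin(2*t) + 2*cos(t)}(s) 2*s/(s^2 + 1)-6/(s^2 + 4)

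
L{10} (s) 10/s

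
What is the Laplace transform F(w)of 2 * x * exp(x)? 2/(w - 1)^2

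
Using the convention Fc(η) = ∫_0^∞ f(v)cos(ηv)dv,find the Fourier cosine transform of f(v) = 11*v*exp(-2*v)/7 11*(4 - η^2)/(7*(η^2 + 4)^2)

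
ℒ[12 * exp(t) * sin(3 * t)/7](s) 36/(7 * ((s - 1)^2 + 9))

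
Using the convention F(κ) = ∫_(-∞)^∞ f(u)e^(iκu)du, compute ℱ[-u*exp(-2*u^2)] -sqrt(2)*I*sqrt(pi)*κ*exp(-κ^2/8)/8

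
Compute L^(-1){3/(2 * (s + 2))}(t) 3 * exp(-2 * t)/2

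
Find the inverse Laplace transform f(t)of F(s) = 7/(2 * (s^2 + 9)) 7 * sin(3 * t)/6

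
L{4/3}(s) 4/(3 * s)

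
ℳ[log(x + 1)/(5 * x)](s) -pi * csc(pi * s)/(5 * s - 5)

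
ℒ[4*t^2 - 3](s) 8/s^3 - 3/s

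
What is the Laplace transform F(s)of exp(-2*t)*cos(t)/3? (s + 2)/(3*((s + 2)^2 + 1))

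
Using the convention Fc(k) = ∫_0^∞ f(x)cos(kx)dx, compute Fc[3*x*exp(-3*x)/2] 3*(9 - k^2)/(2*(k^2 + 9)^2)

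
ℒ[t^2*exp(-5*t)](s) 2/(s + 5)^3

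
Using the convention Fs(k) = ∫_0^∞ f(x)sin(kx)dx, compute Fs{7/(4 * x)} 7 * pi/8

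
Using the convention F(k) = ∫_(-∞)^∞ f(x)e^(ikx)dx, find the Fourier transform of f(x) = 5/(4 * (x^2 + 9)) 5 * pi * exp(-3 * Abs(k))/12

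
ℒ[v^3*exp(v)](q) 6/(q - 1)^4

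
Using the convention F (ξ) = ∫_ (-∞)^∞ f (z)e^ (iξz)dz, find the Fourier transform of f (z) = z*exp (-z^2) I*sqrt (pi)*ξ*exp (-ξ^2/4)/2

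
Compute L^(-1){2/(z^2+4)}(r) sin(2 * r)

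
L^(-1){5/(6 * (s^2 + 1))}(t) 5 * sin(t)/6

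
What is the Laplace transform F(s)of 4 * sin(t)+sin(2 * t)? 2/(s^2+4)+4/(s^2+1)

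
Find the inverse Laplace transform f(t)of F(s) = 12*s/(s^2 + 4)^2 3*t*sin(2*t)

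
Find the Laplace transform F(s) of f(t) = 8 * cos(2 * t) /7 8 * s/(7 * (s^2+4) ) 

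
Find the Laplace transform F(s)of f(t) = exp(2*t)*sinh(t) 1/((s - 2)^2 - 1)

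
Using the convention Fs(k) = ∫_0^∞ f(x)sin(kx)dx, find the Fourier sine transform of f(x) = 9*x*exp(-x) 18*k/(k^2 + 1)^2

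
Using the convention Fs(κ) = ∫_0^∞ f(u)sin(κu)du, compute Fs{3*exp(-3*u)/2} 3*κ/(2*(κ^2+9))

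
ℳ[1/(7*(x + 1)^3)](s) pi*(s - 2)*(s - 1)/(14*sin(pi*s))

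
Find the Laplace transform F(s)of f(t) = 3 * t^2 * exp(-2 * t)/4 3/(2 * (s + 2)^3)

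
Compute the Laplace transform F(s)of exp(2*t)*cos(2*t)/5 (s - 2)/(5*((s - 2)^2 + 4))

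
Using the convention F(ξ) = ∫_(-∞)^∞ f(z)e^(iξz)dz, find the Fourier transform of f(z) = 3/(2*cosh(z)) 3*pi/(2*cosh(pi*ξ/2))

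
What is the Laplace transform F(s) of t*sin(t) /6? s/(3*(s^2 + 1) ^2) 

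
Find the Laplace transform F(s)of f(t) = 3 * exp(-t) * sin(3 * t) 9/((s + 1)^2 + 9)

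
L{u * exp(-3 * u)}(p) (p + 3)^(-2)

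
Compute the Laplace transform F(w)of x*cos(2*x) (w^2 - 4)/(w^2 + 4)^2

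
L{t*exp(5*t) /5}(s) 1/(5*(s - 5) ^2) 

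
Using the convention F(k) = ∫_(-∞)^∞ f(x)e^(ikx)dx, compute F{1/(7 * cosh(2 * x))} pi/(14 * cosh(pi * k/4))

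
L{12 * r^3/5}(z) 72/(5 * z^4)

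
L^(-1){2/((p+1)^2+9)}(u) 2*exp(-u)*sin(3*u)/3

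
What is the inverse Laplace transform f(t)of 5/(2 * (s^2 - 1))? 5 * sinh(t)/2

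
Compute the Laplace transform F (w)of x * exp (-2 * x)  (w + 2)^ (-2)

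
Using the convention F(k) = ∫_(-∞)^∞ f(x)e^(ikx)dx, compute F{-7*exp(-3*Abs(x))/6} -7/(k^2 + 9)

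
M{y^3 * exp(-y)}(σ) gamma(σ + 3)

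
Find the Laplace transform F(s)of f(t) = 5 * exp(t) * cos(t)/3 5 * (s - 1)/(3 * ((s - 1)^2 + 1))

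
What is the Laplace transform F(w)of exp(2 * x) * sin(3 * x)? 3/((w - 2)^2 + 9)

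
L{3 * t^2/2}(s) 3/s^3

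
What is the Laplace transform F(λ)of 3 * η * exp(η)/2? 3/(2 * (λ - 1)^2)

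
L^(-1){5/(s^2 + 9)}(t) 5 * sin(3 * t)/3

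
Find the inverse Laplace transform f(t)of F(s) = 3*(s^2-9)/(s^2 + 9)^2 3*t*cos(3*t)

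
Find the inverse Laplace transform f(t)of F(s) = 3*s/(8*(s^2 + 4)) 3*cos(2*t)/8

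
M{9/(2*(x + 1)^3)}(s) 9*pi*(s - 2)*(s - 1)/(4*sin(pi*s))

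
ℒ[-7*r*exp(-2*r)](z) -7/(z + 2) ^2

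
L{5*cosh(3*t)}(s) 5*s/(s^2 - 9)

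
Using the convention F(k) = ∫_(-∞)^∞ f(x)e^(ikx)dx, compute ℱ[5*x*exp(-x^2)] 5*I*sqrt(pi)*k*exp(-k^2/4)/2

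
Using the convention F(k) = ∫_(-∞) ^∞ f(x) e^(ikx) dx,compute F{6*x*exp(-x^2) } 3*I*sqrt(pi)*k*exp(-k^2/4) 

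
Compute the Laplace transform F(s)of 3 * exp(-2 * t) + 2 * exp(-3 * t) 3/(s + 2) + 2/(s + 3)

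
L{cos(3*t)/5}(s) s/(5*(s^2 + 9))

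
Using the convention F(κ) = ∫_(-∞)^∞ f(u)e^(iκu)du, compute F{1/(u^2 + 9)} pi * exp(-3 * Abs(κ))/3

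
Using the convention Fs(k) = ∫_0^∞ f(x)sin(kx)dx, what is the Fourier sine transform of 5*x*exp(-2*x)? 20*k/(k^2 + 4)^2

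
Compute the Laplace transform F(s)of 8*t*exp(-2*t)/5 8/(5*(s+2)^2)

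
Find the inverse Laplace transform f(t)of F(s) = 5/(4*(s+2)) 5*exp(-2*t)/4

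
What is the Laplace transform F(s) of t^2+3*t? 2/s^3+3/s^2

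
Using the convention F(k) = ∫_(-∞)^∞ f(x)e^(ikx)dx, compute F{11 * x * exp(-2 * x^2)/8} 11 * sqrt(2) * I * sqrt(pi) * k * exp(-k^2/8)/64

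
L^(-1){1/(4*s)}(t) 1/4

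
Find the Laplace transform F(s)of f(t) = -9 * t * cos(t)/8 9 * (1 - s^2)/(8 * (s^2 + 1)^2)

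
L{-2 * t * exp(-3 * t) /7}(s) -2/(7 * (s + 3) ^2) 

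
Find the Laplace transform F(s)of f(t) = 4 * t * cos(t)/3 4 * (s^2-1)/(3 * (s^2 + 1)^2)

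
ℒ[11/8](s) 11/(8*s)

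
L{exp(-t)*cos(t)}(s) (s + 1)/((s + 1)^2 + 1)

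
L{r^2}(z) 2/z^3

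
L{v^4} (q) 24/q^5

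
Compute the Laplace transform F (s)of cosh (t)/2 s/ (2 * (s^2 - 1))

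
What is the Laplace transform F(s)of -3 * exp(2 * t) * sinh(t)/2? -3/(2 * (s - 2)^2-2)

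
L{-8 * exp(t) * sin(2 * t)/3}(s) -16/(3 * (s - 1)^2 + 12)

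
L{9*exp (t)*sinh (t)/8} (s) 9/ (8*s*(s - 2))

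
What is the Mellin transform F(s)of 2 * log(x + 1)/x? -2 * pi * csc(pi * s)/(s - 1)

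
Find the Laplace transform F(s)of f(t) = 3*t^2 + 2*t 2/s^2 + 6/s^3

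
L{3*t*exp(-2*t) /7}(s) 3/(7*(s + 2) ^2) 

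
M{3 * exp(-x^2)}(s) 3 * gamma(s/2)/2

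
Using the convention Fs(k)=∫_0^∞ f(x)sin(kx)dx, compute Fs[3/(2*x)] 3*pi/4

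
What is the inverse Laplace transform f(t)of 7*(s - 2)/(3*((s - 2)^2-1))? 7*exp(2*t)*cosh(t)/3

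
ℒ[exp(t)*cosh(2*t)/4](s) (s - 1)/(4*((s - 1)^2 - 4))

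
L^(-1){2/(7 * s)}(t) 2/7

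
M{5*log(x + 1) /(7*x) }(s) -5*pi*csc(pi*s) /(7*s - 7) 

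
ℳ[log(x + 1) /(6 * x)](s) -pi * csc(pi * s) /(6 * s - 6) 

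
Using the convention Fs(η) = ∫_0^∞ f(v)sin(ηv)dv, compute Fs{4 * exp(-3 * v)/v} 4 * atan(η/3)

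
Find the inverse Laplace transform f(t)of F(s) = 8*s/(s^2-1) 8*cosh(t)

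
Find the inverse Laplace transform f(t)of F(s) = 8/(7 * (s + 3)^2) 8 * t * exp(-3 * t)/7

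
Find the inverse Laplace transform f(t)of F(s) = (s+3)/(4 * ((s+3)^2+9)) exp(-3 * t) * cos(3 * t)/4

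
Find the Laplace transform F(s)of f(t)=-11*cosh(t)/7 -11*s/(7*s^2 - 7)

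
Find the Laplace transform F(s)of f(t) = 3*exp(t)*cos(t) 3*(s - 1)/((s - 1)^2+1)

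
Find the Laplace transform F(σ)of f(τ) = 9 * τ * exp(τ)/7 9/(7 * (σ - 1)^2)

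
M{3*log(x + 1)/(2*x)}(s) -3*pi*csc(pi*s)/(2*s - 2)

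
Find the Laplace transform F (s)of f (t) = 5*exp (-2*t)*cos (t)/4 5*(s+2)/ (4*( (s+2)^2+1))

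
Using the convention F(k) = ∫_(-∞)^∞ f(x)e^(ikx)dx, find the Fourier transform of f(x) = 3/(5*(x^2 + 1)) 3*pi*exp(-Abs(k))/5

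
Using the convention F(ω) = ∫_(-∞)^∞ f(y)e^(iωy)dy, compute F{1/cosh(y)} pi/cosh(pi * ω/2)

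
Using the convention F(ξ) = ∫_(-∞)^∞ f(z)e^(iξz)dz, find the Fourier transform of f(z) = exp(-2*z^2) sqrt(2)*sqrt(pi)*exp(-ξ^2/8)/2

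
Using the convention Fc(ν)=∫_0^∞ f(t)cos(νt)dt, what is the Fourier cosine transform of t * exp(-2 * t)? (4 - ν^2)/(ν^2 + 4)^2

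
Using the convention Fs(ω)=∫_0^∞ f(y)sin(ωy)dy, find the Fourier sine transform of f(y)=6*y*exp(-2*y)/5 24*ω/(5*(ω^2 + 4)^2)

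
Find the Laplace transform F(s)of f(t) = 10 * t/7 10/(7 * s^2)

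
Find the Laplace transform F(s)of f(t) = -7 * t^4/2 -84/s^5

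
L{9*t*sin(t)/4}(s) 9*s/(2*(s^2 + 1)^2)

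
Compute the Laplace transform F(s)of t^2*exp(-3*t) 2/(s + 3)^3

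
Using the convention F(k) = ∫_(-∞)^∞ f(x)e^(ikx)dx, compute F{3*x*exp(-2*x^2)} 3*sqrt(2)*I*sqrt(pi)*k*exp(-k^2/8)/8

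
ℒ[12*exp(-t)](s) 12/(s+1)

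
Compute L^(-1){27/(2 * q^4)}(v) 9 * v^3/4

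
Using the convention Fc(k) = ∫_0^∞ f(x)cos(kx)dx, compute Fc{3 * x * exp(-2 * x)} 3 * (4 - k^2)/(k^2 + 4)^2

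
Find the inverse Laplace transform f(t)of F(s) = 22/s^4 11*t^3/3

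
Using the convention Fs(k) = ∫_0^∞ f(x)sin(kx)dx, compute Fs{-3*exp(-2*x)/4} -3*k/(4*k^2 + 16)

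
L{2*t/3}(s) 2/(3*s^2)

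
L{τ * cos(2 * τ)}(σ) (σ^2 - 4)/(σ^2 + 4)^2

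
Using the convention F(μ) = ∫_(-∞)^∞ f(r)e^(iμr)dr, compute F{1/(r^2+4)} pi*exp(-2*Abs(μ))/2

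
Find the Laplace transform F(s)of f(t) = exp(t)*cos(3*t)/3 (s - 1)/(3*((s - 1)^2 + 9))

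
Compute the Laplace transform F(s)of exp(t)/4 1/(4*(s - 1))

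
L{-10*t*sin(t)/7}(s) -20*s/(7*(s^2+1)^2)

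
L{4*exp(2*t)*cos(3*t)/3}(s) 4*(s - 2)/(3*((s - 2)^2 + 9))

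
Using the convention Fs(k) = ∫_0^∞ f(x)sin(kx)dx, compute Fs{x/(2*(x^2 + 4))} pi*exp(-2*k)/4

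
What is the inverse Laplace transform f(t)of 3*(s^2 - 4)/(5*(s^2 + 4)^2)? 3*t*cos(2*t)/5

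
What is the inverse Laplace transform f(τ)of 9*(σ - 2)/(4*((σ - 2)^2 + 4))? 9*exp(2*τ)*cos(2*τ)/4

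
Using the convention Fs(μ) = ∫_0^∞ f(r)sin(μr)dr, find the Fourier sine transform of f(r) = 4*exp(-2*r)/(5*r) 4*atan(μ/2)/5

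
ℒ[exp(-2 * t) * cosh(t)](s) (s + 2)/((s + 2)^2-1)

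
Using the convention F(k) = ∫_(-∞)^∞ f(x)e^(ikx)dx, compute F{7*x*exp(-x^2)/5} 7*I*sqrt(pi)*k*exp(-k^2/4)/10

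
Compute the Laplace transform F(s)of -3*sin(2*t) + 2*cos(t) 2*s/(s^2 + 1) - 6/(s^2 + 4)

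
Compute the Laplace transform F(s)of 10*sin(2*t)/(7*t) 10*atan(2/s)/7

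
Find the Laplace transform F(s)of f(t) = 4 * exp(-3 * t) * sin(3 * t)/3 4/((s + 3)^2 + 9)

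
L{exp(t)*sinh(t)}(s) 1/(s*(s - 2))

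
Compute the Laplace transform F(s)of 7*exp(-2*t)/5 7/(5*(s + 2))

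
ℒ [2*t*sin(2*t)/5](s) 8*s/(5*(s^2 + 4)^2)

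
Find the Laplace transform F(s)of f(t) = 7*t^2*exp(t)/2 7/(s - 1)^3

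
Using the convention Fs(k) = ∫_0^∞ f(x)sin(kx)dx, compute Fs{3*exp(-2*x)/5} 3*k/(5*(k^2 + 4))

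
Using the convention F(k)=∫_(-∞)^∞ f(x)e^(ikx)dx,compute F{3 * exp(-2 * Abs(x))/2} 6/(k^2+4)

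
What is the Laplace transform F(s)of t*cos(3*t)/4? (s^2 - 9)/(4*(s^2 + 9)^2)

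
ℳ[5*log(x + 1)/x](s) -5*pi*csc(pi*s)/(s - 1)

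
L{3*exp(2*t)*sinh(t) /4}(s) 3/(4*((s - 2) ^2 - 1) ) 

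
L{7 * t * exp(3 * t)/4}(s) 7/(4 * (s - 3)^2)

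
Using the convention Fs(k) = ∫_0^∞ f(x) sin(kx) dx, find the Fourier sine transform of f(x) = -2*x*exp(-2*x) -8*k/(k^2+4) ^2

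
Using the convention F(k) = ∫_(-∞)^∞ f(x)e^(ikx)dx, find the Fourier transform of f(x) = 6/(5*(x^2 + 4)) 3*pi*exp(-2*Abs(k))/5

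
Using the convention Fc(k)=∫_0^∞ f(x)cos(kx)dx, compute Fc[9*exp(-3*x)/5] 27/(5*(k^2 + 9))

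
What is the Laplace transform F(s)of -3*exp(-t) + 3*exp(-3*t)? 3/(s + 3) - 3/(s + 1)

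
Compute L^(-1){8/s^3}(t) 4*t^2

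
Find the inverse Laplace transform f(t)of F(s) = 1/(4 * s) 1/4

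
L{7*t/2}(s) 7/(2*s^2)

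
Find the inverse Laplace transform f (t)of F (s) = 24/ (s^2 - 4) 12 * sinh (2 * t)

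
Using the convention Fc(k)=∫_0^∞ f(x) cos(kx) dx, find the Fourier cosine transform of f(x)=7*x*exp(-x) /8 7*(1 - k^2) /(8*(k^2 + 1) ^2) 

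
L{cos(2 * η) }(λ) λ/(λ^2 + 4) 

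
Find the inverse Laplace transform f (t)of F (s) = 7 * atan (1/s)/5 7 * sin (t)/ (5 * t)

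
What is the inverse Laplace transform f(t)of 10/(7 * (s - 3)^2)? 10 * t * exp(3 * t)/7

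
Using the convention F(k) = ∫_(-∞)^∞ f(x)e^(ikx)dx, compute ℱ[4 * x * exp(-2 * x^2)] sqrt(2) * I * sqrt(pi) * k * exp(-k^2/8)/2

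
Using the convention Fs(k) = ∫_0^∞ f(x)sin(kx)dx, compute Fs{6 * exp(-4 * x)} 6 * k/(k^2 + 16)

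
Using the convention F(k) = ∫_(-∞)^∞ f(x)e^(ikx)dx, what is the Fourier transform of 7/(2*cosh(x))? 7*pi/(2*cosh(pi*k/2))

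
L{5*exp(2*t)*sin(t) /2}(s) 5/(2*((s - 2) ^2+1) ) 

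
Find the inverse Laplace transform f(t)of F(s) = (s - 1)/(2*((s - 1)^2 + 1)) exp(t)*cos(t)/2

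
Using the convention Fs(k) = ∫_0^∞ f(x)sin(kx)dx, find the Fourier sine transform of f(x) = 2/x pi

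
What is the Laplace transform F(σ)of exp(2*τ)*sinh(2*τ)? 2/(σ*(σ - 4))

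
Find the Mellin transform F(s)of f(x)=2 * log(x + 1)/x -2 * pi * csc(pi * s)/(s - 1)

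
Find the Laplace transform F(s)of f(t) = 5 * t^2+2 10/s^3+2/s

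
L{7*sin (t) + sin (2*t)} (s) 7/ (s^2 + 1) + 2/ (s^2 + 4)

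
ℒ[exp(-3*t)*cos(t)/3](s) (s+3)/(3*((s+3)^2+1))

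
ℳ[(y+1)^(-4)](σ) gamma(σ) * gamma(4 - σ)/6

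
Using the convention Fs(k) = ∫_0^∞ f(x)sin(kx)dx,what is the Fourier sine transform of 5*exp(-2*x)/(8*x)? 5*atan(k/2)/8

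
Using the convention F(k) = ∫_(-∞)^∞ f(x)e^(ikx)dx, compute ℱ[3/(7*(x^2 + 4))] 3*pi*exp(-2*Abs(k))/14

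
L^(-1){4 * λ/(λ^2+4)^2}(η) η * sin(2 * η)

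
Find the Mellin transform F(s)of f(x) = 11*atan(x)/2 -11*pi*sec(pi*s/2)/(4*s)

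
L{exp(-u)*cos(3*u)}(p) (p + 1)/((p + 1)^2 + 9)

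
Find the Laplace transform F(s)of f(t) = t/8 1/(8 * s^2)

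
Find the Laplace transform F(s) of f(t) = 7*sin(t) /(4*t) 7*atan(1/s) /4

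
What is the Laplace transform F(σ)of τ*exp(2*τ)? (σ - 2)^(-2)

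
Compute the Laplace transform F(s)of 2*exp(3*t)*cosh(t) 2*(s - 3)/((s - 3)^2 - 1)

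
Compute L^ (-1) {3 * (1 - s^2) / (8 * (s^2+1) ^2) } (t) -3 * t * cos (t) /8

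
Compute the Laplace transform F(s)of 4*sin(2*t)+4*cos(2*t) 4*s/(s^2+4)+8/(s^2+4)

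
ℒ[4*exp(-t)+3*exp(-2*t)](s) 3/(s+2)+4/(s+1)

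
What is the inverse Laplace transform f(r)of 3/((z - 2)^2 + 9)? exp(2*r)*sin(3*r)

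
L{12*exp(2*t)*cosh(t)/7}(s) 12*(s - 2)/(7*((s - 2)^2 - 1))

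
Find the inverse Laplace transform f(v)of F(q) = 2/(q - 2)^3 v^2*exp(2*v)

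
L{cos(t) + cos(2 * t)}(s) s/(s^2 + 1) + s/(s^2 + 4)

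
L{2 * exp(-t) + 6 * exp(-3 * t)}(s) 6/(s + 3) + 2/(s + 1)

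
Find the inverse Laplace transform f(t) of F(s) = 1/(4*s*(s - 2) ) exp(t)*sinh(t) /4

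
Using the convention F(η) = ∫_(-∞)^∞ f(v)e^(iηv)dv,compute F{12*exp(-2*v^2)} 6*sqrt(2)*sqrt(pi)*exp(-η^2/8)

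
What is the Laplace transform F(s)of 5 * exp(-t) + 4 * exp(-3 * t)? 4/(s + 3) + 5/(s + 1)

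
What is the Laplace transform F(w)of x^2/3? 2/(3 * w^3)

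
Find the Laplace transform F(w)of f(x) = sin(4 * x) 4/(w^2 + 16)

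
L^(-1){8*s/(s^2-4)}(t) 8*cosh(2*t)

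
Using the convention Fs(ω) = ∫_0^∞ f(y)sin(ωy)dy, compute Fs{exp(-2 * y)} ω/(ω^2 + 4)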